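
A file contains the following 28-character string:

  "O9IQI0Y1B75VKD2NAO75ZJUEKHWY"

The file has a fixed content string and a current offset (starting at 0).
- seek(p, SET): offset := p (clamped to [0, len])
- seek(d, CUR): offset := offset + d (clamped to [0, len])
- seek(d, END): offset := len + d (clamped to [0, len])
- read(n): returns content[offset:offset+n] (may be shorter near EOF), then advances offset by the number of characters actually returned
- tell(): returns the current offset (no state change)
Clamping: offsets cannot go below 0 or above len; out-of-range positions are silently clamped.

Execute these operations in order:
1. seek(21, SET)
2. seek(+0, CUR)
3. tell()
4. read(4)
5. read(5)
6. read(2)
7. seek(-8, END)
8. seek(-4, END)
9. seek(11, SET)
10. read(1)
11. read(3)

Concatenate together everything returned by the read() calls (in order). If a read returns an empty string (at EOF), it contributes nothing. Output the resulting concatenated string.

Answer: JUEKHWYVKD2

Derivation:
After 1 (seek(21, SET)): offset=21
After 2 (seek(+0, CUR)): offset=21
After 3 (tell()): offset=21
After 4 (read(4)): returned 'JUEK', offset=25
After 5 (read(5)): returned 'HWY', offset=28
After 6 (read(2)): returned '', offset=28
After 7 (seek(-8, END)): offset=20
After 8 (seek(-4, END)): offset=24
After 9 (seek(11, SET)): offset=11
After 10 (read(1)): returned 'V', offset=12
After 11 (read(3)): returned 'KD2', offset=15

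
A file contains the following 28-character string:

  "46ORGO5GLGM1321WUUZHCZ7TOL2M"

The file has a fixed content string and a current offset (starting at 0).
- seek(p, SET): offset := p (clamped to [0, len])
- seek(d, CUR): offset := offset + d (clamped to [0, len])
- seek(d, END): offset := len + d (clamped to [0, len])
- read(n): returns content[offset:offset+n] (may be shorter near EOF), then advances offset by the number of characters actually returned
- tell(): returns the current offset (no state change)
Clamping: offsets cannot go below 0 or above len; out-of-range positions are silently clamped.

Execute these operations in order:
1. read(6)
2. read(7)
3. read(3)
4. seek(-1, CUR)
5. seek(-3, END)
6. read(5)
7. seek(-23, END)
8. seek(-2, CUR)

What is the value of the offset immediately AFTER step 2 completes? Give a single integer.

Answer: 13

Derivation:
After 1 (read(6)): returned '46ORGO', offset=6
After 2 (read(7)): returned '5GLGM13', offset=13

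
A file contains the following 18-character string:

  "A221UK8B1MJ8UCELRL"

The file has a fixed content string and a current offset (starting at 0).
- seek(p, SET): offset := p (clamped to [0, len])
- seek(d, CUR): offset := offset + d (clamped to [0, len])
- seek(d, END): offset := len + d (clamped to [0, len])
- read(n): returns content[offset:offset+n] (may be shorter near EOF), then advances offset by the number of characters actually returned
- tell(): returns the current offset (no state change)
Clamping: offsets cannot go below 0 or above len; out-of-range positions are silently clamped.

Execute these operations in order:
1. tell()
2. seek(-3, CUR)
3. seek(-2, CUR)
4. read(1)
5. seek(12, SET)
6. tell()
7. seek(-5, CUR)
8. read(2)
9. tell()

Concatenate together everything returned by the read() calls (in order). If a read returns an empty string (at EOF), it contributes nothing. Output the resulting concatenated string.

Answer: AB1

Derivation:
After 1 (tell()): offset=0
After 2 (seek(-3, CUR)): offset=0
After 3 (seek(-2, CUR)): offset=0
After 4 (read(1)): returned 'A', offset=1
After 5 (seek(12, SET)): offset=12
After 6 (tell()): offset=12
After 7 (seek(-5, CUR)): offset=7
After 8 (read(2)): returned 'B1', offset=9
After 9 (tell()): offset=9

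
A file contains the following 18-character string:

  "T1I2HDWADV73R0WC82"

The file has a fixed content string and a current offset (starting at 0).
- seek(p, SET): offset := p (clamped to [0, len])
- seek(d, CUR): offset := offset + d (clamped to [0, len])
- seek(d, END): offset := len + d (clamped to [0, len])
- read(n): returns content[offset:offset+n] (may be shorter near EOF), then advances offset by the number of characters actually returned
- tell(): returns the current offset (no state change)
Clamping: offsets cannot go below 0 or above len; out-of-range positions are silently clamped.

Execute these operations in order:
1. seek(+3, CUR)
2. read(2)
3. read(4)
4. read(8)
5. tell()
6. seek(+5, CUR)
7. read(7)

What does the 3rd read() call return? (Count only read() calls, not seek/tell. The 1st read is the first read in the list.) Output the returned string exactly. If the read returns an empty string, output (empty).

Answer: V73R0WC8

Derivation:
After 1 (seek(+3, CUR)): offset=3
After 2 (read(2)): returned '2H', offset=5
After 3 (read(4)): returned 'DWAD', offset=9
After 4 (read(8)): returned 'V73R0WC8', offset=17
After 5 (tell()): offset=17
After 6 (seek(+5, CUR)): offset=18
After 7 (read(7)): returned '', offset=18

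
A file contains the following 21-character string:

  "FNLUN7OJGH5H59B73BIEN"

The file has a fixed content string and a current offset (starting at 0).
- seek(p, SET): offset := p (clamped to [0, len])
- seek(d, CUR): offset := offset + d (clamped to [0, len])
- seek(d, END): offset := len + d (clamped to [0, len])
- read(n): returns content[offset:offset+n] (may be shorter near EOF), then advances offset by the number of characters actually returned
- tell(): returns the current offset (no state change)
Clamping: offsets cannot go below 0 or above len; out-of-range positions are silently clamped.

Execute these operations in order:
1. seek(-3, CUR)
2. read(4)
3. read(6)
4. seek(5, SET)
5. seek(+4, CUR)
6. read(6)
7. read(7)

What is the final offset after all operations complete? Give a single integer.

Answer: 21

Derivation:
After 1 (seek(-3, CUR)): offset=0
After 2 (read(4)): returned 'FNLU', offset=4
After 3 (read(6)): returned 'N7OJGH', offset=10
After 4 (seek(5, SET)): offset=5
After 5 (seek(+4, CUR)): offset=9
After 6 (read(6)): returned 'H5H59B', offset=15
After 7 (read(7)): returned '73BIEN', offset=21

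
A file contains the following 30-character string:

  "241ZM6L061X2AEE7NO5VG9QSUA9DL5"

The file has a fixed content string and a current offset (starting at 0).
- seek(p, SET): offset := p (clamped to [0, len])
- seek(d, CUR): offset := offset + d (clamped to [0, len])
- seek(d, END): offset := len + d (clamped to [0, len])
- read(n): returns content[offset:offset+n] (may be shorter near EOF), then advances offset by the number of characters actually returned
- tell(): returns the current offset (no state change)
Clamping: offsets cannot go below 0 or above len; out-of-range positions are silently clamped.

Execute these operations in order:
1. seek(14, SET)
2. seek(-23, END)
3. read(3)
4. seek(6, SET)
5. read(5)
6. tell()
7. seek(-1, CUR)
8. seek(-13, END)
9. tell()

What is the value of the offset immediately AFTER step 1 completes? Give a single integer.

After 1 (seek(14, SET)): offset=14

Answer: 14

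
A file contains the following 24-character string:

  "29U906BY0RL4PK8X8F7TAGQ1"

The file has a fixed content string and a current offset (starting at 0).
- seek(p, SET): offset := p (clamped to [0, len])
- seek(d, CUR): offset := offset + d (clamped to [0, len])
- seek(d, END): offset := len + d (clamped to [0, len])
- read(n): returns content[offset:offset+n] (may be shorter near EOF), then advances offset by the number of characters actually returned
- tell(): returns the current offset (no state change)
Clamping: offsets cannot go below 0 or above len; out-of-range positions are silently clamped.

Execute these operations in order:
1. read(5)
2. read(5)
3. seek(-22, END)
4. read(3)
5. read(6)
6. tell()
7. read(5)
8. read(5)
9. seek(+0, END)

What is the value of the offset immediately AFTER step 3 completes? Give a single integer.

Answer: 2

Derivation:
After 1 (read(5)): returned '29U90', offset=5
After 2 (read(5)): returned '6BY0R', offset=10
After 3 (seek(-22, END)): offset=2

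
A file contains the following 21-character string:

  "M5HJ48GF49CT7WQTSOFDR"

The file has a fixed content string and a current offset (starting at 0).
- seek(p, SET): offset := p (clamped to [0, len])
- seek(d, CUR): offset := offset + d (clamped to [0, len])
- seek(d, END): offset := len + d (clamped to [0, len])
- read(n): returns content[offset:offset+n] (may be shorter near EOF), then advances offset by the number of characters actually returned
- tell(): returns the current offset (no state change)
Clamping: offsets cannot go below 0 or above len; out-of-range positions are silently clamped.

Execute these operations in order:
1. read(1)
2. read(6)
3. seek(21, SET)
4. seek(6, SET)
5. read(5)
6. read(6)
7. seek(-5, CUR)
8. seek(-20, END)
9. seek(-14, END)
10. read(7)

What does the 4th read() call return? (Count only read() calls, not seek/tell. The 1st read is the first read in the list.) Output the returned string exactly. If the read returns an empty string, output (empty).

After 1 (read(1)): returned 'M', offset=1
After 2 (read(6)): returned '5HJ48G', offset=7
After 3 (seek(21, SET)): offset=21
After 4 (seek(6, SET)): offset=6
After 5 (read(5)): returned 'GF49C', offset=11
After 6 (read(6)): returned 'T7WQTS', offset=17
After 7 (seek(-5, CUR)): offset=12
After 8 (seek(-20, END)): offset=1
After 9 (seek(-14, END)): offset=7
After 10 (read(7)): returned 'F49CT7W', offset=14

Answer: T7WQTS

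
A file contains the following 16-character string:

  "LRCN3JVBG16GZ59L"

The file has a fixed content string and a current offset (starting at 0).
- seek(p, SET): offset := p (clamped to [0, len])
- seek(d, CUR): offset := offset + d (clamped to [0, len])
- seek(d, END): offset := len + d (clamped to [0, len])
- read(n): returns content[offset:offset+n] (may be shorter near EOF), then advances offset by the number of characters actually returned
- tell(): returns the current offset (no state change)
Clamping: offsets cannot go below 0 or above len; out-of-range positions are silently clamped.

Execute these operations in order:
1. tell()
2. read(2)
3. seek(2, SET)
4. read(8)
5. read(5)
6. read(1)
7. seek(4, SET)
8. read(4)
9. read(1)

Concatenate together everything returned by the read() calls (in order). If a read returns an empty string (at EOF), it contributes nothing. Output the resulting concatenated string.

Answer: LRCN3JVBG16GZ59L3JVBG

Derivation:
After 1 (tell()): offset=0
After 2 (read(2)): returned 'LR', offset=2
After 3 (seek(2, SET)): offset=2
After 4 (read(8)): returned 'CN3JVBG1', offset=10
After 5 (read(5)): returned '6GZ59', offset=15
After 6 (read(1)): returned 'L', offset=16
After 7 (seek(4, SET)): offset=4
After 8 (read(4)): returned '3JVB', offset=8
After 9 (read(1)): returned 'G', offset=9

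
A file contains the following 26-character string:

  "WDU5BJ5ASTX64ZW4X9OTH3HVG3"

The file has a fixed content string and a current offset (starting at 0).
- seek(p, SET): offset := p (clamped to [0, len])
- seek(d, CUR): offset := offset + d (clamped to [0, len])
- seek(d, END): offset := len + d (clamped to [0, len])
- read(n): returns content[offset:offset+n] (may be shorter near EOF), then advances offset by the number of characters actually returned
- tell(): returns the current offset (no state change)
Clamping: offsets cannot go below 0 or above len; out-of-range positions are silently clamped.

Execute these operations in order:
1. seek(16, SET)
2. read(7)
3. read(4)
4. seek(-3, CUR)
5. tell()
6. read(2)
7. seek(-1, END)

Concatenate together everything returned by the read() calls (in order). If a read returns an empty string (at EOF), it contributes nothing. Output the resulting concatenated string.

After 1 (seek(16, SET)): offset=16
After 2 (read(7)): returned 'X9OTH3H', offset=23
After 3 (read(4)): returned 'VG3', offset=26
After 4 (seek(-3, CUR)): offset=23
After 5 (tell()): offset=23
After 6 (read(2)): returned 'VG', offset=25
After 7 (seek(-1, END)): offset=25

Answer: X9OTH3HVG3VG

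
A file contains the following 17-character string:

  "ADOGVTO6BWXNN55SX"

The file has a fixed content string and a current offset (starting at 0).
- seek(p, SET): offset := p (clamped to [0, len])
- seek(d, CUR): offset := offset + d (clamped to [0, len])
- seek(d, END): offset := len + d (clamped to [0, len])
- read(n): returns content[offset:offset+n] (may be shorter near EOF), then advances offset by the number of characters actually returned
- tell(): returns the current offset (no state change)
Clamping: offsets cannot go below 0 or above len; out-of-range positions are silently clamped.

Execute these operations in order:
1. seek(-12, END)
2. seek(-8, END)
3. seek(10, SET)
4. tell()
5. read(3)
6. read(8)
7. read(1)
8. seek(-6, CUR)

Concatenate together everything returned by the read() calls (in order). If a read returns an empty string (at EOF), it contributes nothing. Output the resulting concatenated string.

Answer: XNN55SX

Derivation:
After 1 (seek(-12, END)): offset=5
After 2 (seek(-8, END)): offset=9
After 3 (seek(10, SET)): offset=10
After 4 (tell()): offset=10
After 5 (read(3)): returned 'XNN', offset=13
After 6 (read(8)): returned '55SX', offset=17
After 7 (read(1)): returned '', offset=17
After 8 (seek(-6, CUR)): offset=11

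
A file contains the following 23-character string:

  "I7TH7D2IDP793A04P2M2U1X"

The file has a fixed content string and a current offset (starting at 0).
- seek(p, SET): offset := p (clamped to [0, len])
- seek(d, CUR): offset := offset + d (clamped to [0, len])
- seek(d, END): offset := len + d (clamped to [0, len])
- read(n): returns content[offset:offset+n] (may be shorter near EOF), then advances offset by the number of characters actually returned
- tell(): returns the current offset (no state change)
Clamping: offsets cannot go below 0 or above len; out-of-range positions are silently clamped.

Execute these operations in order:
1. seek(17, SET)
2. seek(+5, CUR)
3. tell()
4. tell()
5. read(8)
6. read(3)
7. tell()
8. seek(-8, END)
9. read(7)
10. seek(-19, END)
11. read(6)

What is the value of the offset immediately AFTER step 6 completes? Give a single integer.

Answer: 23

Derivation:
After 1 (seek(17, SET)): offset=17
After 2 (seek(+5, CUR)): offset=22
After 3 (tell()): offset=22
After 4 (tell()): offset=22
After 5 (read(8)): returned 'X', offset=23
After 6 (read(3)): returned '', offset=23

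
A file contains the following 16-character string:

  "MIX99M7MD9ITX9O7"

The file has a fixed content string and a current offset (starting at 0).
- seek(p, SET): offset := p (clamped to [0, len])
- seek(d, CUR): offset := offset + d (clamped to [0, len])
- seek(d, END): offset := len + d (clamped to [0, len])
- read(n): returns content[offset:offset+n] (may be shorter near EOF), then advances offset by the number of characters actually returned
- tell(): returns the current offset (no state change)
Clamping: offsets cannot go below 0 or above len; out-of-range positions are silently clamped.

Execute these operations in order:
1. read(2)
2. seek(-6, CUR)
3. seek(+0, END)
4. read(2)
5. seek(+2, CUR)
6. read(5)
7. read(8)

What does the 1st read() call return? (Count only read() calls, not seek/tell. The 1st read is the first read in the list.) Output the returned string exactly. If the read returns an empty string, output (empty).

After 1 (read(2)): returned 'MI', offset=2
After 2 (seek(-6, CUR)): offset=0
After 3 (seek(+0, END)): offset=16
After 4 (read(2)): returned '', offset=16
After 5 (seek(+2, CUR)): offset=16
After 6 (read(5)): returned '', offset=16
After 7 (read(8)): returned '', offset=16

Answer: MI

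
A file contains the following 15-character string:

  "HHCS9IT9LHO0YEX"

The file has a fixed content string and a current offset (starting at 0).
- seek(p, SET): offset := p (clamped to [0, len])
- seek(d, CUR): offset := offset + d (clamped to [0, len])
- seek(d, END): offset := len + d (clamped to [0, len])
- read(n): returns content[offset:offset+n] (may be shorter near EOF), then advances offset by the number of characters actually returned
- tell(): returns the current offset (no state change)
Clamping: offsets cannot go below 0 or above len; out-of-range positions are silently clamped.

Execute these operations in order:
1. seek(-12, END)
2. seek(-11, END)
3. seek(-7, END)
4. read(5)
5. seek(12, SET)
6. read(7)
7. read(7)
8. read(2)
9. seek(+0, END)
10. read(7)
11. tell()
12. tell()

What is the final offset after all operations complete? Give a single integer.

Answer: 15

Derivation:
After 1 (seek(-12, END)): offset=3
After 2 (seek(-11, END)): offset=4
After 3 (seek(-7, END)): offset=8
After 4 (read(5)): returned 'LHO0Y', offset=13
After 5 (seek(12, SET)): offset=12
After 6 (read(7)): returned 'YEX', offset=15
After 7 (read(7)): returned '', offset=15
After 8 (read(2)): returned '', offset=15
After 9 (seek(+0, END)): offset=15
After 10 (read(7)): returned '', offset=15
After 11 (tell()): offset=15
After 12 (tell()): offset=15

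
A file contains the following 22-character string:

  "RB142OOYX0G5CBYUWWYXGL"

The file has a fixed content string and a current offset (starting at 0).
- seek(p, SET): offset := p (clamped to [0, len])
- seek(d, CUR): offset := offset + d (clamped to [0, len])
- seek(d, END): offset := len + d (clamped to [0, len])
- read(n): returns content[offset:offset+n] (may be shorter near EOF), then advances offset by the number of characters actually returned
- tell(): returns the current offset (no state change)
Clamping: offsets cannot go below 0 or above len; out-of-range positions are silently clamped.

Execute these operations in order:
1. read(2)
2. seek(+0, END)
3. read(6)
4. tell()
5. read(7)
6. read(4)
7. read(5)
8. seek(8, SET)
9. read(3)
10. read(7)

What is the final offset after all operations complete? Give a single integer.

Answer: 18

Derivation:
After 1 (read(2)): returned 'RB', offset=2
After 2 (seek(+0, END)): offset=22
After 3 (read(6)): returned '', offset=22
After 4 (tell()): offset=22
After 5 (read(7)): returned '', offset=22
After 6 (read(4)): returned '', offset=22
After 7 (read(5)): returned '', offset=22
After 8 (seek(8, SET)): offset=8
After 9 (read(3)): returned 'X0G', offset=11
After 10 (read(7)): returned '5CBYUWW', offset=18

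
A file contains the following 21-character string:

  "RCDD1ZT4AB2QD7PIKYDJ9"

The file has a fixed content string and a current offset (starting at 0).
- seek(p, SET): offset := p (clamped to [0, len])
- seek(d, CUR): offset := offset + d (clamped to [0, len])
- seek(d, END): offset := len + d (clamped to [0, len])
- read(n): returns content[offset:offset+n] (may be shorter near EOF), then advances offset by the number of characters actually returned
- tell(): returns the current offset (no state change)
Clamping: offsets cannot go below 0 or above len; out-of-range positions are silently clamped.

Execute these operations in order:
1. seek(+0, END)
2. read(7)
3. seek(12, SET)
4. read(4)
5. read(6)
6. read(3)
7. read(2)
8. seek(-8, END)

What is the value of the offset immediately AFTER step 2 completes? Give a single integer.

Answer: 21

Derivation:
After 1 (seek(+0, END)): offset=21
After 2 (read(7)): returned '', offset=21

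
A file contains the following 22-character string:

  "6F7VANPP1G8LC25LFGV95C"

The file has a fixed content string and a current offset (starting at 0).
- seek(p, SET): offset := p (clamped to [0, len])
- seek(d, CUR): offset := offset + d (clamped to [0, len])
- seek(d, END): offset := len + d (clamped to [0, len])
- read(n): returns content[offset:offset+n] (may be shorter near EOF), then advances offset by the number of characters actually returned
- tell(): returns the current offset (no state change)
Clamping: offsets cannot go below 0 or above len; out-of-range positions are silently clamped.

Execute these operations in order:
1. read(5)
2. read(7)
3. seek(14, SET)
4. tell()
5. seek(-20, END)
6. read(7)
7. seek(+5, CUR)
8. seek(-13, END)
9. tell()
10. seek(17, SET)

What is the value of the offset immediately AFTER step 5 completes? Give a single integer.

After 1 (read(5)): returned '6F7VA', offset=5
After 2 (read(7)): returned 'NPP1G8L', offset=12
After 3 (seek(14, SET)): offset=14
After 4 (tell()): offset=14
After 5 (seek(-20, END)): offset=2

Answer: 2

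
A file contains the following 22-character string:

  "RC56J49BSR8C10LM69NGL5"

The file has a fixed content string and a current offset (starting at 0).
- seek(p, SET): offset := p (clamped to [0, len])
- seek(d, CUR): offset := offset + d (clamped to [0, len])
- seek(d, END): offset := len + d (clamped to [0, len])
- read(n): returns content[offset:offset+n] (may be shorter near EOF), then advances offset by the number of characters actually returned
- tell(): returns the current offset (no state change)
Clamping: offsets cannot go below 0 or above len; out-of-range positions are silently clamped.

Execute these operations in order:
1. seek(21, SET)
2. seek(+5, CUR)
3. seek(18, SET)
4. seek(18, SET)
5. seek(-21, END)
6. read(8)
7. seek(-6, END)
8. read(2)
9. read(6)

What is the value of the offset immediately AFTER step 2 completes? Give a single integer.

After 1 (seek(21, SET)): offset=21
After 2 (seek(+5, CUR)): offset=22

Answer: 22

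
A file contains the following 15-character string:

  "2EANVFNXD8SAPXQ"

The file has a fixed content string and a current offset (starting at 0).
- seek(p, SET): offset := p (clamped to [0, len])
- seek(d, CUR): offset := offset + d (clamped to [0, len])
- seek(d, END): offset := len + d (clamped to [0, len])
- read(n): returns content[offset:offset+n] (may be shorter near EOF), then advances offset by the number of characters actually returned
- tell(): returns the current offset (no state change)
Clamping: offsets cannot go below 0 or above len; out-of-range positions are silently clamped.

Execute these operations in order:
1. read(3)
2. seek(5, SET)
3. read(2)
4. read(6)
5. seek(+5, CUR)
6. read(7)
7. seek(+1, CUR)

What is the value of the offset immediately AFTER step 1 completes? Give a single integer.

Answer: 3

Derivation:
After 1 (read(3)): returned '2EA', offset=3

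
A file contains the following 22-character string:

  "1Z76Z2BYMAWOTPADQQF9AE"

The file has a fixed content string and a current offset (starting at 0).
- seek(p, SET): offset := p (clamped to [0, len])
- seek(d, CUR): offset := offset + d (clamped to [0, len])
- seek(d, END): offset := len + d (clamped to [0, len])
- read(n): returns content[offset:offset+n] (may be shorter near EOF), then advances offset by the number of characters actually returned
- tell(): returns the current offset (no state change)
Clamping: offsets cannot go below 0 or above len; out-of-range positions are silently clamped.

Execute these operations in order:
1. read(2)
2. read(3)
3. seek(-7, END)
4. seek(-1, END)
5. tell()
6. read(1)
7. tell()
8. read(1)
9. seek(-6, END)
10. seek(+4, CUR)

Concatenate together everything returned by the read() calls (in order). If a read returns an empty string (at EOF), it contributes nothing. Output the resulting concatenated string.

After 1 (read(2)): returned '1Z', offset=2
After 2 (read(3)): returned '76Z', offset=5
After 3 (seek(-7, END)): offset=15
After 4 (seek(-1, END)): offset=21
After 5 (tell()): offset=21
After 6 (read(1)): returned 'E', offset=22
After 7 (tell()): offset=22
After 8 (read(1)): returned '', offset=22
After 9 (seek(-6, END)): offset=16
After 10 (seek(+4, CUR)): offset=20

Answer: 1Z76ZE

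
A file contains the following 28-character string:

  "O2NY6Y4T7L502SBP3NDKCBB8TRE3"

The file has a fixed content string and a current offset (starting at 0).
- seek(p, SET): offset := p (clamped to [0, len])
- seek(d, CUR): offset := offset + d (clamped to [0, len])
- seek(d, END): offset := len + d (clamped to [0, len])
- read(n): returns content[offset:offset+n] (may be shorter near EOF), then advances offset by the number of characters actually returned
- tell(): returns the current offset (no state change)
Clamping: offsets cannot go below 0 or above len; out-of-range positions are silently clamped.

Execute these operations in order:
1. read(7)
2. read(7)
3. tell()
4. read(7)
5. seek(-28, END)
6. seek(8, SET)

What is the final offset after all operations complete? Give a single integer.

Answer: 8

Derivation:
After 1 (read(7)): returned 'O2NY6Y4', offset=7
After 2 (read(7)): returned 'T7L502S', offset=14
After 3 (tell()): offset=14
After 4 (read(7)): returned 'BP3NDKC', offset=21
After 5 (seek(-28, END)): offset=0
After 6 (seek(8, SET)): offset=8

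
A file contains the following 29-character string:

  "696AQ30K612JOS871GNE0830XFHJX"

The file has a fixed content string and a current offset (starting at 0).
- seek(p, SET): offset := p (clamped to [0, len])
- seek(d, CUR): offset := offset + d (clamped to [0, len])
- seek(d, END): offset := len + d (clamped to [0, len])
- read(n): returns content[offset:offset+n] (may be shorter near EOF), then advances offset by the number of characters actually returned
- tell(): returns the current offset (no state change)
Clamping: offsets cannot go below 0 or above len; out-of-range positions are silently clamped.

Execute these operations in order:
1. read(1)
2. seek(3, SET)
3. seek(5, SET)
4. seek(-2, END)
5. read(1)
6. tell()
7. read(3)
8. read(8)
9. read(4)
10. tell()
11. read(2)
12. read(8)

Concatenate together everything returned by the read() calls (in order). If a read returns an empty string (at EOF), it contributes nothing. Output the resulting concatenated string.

Answer: 6JX

Derivation:
After 1 (read(1)): returned '6', offset=1
After 2 (seek(3, SET)): offset=3
After 3 (seek(5, SET)): offset=5
After 4 (seek(-2, END)): offset=27
After 5 (read(1)): returned 'J', offset=28
After 6 (tell()): offset=28
After 7 (read(3)): returned 'X', offset=29
After 8 (read(8)): returned '', offset=29
After 9 (read(4)): returned '', offset=29
After 10 (tell()): offset=29
After 11 (read(2)): returned '', offset=29
After 12 (read(8)): returned '', offset=29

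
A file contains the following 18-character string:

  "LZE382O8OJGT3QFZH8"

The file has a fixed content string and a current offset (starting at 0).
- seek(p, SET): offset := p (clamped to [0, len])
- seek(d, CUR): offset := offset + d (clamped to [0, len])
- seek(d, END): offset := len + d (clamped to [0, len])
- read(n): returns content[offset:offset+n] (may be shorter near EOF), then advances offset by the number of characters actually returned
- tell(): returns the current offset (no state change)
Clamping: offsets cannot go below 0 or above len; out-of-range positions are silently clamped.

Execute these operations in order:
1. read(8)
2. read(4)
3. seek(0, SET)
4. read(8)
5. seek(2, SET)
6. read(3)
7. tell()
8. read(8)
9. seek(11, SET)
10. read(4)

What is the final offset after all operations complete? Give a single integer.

After 1 (read(8)): returned 'LZE382O8', offset=8
After 2 (read(4)): returned 'OJGT', offset=12
After 3 (seek(0, SET)): offset=0
After 4 (read(8)): returned 'LZE382O8', offset=8
After 5 (seek(2, SET)): offset=2
After 6 (read(3)): returned 'E38', offset=5
After 7 (tell()): offset=5
After 8 (read(8)): returned '2O8OJGT3', offset=13
After 9 (seek(11, SET)): offset=11
After 10 (read(4)): returned 'T3QF', offset=15

Answer: 15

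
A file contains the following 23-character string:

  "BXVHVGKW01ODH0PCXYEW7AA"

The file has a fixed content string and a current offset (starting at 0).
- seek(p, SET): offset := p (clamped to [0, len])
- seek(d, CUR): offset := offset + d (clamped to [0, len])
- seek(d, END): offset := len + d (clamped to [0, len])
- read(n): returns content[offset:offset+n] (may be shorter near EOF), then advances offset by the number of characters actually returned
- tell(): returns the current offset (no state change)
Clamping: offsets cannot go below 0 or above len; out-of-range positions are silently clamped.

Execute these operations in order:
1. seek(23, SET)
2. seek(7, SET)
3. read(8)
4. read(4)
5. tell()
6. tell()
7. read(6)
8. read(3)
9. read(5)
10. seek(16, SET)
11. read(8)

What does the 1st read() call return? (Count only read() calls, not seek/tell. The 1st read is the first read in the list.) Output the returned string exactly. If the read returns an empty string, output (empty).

Answer: W01ODH0P

Derivation:
After 1 (seek(23, SET)): offset=23
After 2 (seek(7, SET)): offset=7
After 3 (read(8)): returned 'W01ODH0P', offset=15
After 4 (read(4)): returned 'CXYE', offset=19
After 5 (tell()): offset=19
After 6 (tell()): offset=19
After 7 (read(6)): returned 'W7AA', offset=23
After 8 (read(3)): returned '', offset=23
After 9 (read(5)): returned '', offset=23
After 10 (seek(16, SET)): offset=16
After 11 (read(8)): returned 'XYEW7AA', offset=23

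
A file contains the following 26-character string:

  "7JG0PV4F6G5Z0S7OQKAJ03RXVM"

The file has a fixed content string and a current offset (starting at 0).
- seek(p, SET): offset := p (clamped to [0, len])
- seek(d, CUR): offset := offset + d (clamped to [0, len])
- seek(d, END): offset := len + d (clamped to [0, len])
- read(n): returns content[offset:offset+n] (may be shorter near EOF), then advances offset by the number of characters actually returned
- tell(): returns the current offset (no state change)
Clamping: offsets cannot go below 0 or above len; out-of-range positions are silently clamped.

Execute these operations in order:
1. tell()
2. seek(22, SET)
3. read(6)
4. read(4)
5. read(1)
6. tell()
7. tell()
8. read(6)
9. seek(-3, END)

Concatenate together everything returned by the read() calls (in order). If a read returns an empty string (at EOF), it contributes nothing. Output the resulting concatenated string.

Answer: RXVM

Derivation:
After 1 (tell()): offset=0
After 2 (seek(22, SET)): offset=22
After 3 (read(6)): returned 'RXVM', offset=26
After 4 (read(4)): returned '', offset=26
After 5 (read(1)): returned '', offset=26
After 6 (tell()): offset=26
After 7 (tell()): offset=26
After 8 (read(6)): returned '', offset=26
After 9 (seek(-3, END)): offset=23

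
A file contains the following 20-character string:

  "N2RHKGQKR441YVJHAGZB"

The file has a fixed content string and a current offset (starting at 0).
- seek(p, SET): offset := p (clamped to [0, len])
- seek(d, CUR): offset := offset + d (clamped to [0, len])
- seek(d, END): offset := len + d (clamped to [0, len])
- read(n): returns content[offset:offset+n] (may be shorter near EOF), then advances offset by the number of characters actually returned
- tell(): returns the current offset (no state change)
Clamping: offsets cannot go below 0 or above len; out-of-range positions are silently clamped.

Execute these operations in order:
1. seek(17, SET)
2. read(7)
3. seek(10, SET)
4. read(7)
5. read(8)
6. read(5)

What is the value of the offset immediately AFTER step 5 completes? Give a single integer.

Answer: 20

Derivation:
After 1 (seek(17, SET)): offset=17
After 2 (read(7)): returned 'GZB', offset=20
After 3 (seek(10, SET)): offset=10
After 4 (read(7)): returned '41YVJHA', offset=17
After 5 (read(8)): returned 'GZB', offset=20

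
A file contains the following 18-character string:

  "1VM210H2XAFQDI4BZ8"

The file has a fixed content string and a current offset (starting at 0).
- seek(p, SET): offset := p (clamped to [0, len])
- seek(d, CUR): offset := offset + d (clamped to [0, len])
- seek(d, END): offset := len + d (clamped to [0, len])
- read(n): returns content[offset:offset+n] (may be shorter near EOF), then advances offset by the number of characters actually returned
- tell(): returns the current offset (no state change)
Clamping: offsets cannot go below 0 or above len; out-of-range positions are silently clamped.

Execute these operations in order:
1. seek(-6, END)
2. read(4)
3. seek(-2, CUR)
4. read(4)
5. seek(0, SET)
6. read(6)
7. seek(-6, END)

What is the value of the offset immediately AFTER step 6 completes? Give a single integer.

Answer: 6

Derivation:
After 1 (seek(-6, END)): offset=12
After 2 (read(4)): returned 'DI4B', offset=16
After 3 (seek(-2, CUR)): offset=14
After 4 (read(4)): returned '4BZ8', offset=18
After 5 (seek(0, SET)): offset=0
After 6 (read(6)): returned '1VM210', offset=6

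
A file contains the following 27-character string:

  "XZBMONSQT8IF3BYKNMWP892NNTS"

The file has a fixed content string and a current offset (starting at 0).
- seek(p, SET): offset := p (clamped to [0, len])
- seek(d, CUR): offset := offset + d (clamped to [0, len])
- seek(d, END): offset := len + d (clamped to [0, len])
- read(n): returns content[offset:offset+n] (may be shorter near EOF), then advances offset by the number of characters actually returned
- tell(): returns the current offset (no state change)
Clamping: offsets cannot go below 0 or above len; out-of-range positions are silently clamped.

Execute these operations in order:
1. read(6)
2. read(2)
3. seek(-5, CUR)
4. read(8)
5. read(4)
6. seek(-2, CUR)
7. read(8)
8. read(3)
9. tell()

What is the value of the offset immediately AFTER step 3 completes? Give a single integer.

After 1 (read(6)): returned 'XZBMON', offset=6
After 2 (read(2)): returned 'SQ', offset=8
After 3 (seek(-5, CUR)): offset=3

Answer: 3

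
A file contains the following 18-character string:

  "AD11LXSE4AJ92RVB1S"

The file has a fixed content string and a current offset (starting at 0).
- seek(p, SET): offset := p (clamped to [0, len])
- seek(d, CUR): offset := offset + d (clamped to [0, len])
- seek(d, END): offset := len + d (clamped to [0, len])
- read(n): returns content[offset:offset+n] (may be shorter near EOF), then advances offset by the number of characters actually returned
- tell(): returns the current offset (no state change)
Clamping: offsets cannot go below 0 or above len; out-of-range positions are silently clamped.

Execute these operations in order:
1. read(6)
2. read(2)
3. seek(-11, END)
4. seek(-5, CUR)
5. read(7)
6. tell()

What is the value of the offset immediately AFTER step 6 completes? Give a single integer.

Answer: 9

Derivation:
After 1 (read(6)): returned 'AD11LX', offset=6
After 2 (read(2)): returned 'SE', offset=8
After 3 (seek(-11, END)): offset=7
After 4 (seek(-5, CUR)): offset=2
After 5 (read(7)): returned '11LXSE4', offset=9
After 6 (tell()): offset=9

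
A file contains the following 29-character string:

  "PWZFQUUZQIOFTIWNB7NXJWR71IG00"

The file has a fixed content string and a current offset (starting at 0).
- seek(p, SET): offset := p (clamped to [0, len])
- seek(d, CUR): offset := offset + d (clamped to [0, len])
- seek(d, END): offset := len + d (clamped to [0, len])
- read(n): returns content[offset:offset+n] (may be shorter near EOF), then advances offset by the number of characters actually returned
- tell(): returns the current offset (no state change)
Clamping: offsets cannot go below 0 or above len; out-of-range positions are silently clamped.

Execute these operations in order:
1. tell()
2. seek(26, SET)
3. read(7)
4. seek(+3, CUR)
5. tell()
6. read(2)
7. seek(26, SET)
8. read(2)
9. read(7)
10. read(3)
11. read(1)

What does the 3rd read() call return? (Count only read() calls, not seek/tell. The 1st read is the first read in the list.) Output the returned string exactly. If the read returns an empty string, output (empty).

Answer: G0

Derivation:
After 1 (tell()): offset=0
After 2 (seek(26, SET)): offset=26
After 3 (read(7)): returned 'G00', offset=29
After 4 (seek(+3, CUR)): offset=29
After 5 (tell()): offset=29
After 6 (read(2)): returned '', offset=29
After 7 (seek(26, SET)): offset=26
After 8 (read(2)): returned 'G0', offset=28
After 9 (read(7)): returned '0', offset=29
After 10 (read(3)): returned '', offset=29
After 11 (read(1)): returned '', offset=29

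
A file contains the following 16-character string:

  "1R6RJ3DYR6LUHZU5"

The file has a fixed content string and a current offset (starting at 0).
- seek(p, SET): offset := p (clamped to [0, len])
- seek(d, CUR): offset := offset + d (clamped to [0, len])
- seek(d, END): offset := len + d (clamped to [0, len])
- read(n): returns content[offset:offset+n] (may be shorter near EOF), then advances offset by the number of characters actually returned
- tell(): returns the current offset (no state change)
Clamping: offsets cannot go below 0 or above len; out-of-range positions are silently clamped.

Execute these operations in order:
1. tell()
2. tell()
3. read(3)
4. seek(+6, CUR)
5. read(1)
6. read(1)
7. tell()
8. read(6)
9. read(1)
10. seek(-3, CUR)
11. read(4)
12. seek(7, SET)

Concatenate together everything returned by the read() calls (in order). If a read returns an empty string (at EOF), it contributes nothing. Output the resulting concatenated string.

After 1 (tell()): offset=0
After 2 (tell()): offset=0
After 3 (read(3)): returned '1R6', offset=3
After 4 (seek(+6, CUR)): offset=9
After 5 (read(1)): returned '6', offset=10
After 6 (read(1)): returned 'L', offset=11
After 7 (tell()): offset=11
After 8 (read(6)): returned 'UHZU5', offset=16
After 9 (read(1)): returned '', offset=16
After 10 (seek(-3, CUR)): offset=13
After 11 (read(4)): returned 'ZU5', offset=16
After 12 (seek(7, SET)): offset=7

Answer: 1R66LUHZU5ZU5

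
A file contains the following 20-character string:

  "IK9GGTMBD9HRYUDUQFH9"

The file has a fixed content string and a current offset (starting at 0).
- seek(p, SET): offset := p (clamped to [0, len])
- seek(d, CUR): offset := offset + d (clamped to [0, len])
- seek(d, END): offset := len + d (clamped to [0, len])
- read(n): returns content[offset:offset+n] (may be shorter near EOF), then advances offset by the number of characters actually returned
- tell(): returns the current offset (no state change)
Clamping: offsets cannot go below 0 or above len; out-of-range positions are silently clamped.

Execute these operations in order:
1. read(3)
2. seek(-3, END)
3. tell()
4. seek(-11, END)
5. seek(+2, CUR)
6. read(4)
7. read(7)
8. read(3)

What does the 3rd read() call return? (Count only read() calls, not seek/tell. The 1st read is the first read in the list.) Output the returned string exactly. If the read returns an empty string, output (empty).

Answer: UQFH9

Derivation:
After 1 (read(3)): returned 'IK9', offset=3
After 2 (seek(-3, END)): offset=17
After 3 (tell()): offset=17
After 4 (seek(-11, END)): offset=9
After 5 (seek(+2, CUR)): offset=11
After 6 (read(4)): returned 'RYUD', offset=15
After 7 (read(7)): returned 'UQFH9', offset=20
After 8 (read(3)): returned '', offset=20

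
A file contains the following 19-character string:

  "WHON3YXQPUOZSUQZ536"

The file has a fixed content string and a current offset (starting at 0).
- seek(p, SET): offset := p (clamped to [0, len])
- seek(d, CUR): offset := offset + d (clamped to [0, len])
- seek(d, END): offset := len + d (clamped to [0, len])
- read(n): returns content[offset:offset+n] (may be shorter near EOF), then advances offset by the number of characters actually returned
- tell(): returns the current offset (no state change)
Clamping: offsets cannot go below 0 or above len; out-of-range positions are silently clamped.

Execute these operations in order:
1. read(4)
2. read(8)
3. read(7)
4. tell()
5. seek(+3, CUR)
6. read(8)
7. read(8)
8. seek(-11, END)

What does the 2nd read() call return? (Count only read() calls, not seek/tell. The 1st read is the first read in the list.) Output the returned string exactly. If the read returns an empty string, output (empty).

After 1 (read(4)): returned 'WHON', offset=4
After 2 (read(8)): returned '3YXQPUOZ', offset=12
After 3 (read(7)): returned 'SUQZ536', offset=19
After 4 (tell()): offset=19
After 5 (seek(+3, CUR)): offset=19
After 6 (read(8)): returned '', offset=19
After 7 (read(8)): returned '', offset=19
After 8 (seek(-11, END)): offset=8

Answer: 3YXQPUOZ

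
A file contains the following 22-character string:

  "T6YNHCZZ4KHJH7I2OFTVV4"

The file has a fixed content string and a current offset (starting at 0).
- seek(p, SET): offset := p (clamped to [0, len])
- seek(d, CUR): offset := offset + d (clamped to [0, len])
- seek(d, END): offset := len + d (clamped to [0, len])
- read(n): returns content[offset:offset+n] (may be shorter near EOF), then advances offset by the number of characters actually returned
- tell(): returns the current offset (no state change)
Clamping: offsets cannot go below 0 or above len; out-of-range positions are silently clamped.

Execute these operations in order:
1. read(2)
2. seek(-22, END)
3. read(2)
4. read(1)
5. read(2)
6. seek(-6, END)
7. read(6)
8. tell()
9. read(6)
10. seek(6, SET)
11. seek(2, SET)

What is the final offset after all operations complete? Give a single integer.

After 1 (read(2)): returned 'T6', offset=2
After 2 (seek(-22, END)): offset=0
After 3 (read(2)): returned 'T6', offset=2
After 4 (read(1)): returned 'Y', offset=3
After 5 (read(2)): returned 'NH', offset=5
After 6 (seek(-6, END)): offset=16
After 7 (read(6)): returned 'OFTVV4', offset=22
After 8 (tell()): offset=22
After 9 (read(6)): returned '', offset=22
After 10 (seek(6, SET)): offset=6
After 11 (seek(2, SET)): offset=2

Answer: 2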